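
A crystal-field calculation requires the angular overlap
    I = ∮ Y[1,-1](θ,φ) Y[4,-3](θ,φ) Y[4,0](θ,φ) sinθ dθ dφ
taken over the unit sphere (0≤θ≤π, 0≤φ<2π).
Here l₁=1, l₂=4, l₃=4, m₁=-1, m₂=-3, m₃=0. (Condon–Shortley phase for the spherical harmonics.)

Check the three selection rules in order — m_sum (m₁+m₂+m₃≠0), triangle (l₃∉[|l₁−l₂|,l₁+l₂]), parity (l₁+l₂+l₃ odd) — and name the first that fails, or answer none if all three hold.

Σmᵢ = -4  ✗
l₃∈[|l₁−l₂|,l₁+l₂]=[3,5], have l₃=4
Σlᵢ = 9 ⇒ odd

m_sum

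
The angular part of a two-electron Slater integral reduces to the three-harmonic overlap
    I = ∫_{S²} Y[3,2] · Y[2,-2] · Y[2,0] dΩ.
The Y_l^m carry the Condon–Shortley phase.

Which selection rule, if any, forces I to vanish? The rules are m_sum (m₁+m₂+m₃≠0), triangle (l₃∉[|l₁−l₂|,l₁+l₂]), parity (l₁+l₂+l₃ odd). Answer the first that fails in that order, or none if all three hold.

azimuthal sum: 2 − 2 + 0 = 0  ✓
1 ≤ 2 ≤ 5 (triangle on l)  ✓
L = 3 + 2 + 2 = 7 (odd)  ✗

parity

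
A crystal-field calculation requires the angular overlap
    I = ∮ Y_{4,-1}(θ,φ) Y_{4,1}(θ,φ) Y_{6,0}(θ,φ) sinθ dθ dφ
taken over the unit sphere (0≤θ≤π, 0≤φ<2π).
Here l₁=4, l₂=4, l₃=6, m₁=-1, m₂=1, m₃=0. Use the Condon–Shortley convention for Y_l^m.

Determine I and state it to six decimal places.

m-sum 0 ✓  L=14 even ✓  0≤6≤8 ✓
Π(2lᵢ+1) = 9×9×13 = 1053
triangle coeff Δ(4,4,6) = 1/1261260
Σ_t [0,2]: t=0:+1/4608 t=1:−1/1296 t=2:+1/4608 = -7/20736
(3j)²=20/1287 [(4 4 6; 0 0 0)], sign=-1
Σ_t [0,2]: t=0:+1/28800 t=1:−1/2304 t=2:+1/2592 = -7/518400
(3j)²=1/25740 [(4 4 6; -1 1 0)], sign=-1
⇒ 4πI² = 1/1573
I = (+1)√(1/1573/(4π)) = 0.00711264

0.007113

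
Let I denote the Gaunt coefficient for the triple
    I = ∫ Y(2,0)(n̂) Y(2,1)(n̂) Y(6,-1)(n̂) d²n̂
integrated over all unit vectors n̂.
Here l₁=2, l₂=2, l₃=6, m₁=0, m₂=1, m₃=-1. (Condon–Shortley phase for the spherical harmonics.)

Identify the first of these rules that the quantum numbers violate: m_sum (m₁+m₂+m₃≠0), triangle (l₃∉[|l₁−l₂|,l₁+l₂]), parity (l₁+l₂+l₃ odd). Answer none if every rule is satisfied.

triangle

azimuthal sum: 0 + 1 − 1 = 0  ✓
0 ≤ 6 ≤ 4 (triangle on l)  ✗
L = 2 + 2 + 6 = 10 (even)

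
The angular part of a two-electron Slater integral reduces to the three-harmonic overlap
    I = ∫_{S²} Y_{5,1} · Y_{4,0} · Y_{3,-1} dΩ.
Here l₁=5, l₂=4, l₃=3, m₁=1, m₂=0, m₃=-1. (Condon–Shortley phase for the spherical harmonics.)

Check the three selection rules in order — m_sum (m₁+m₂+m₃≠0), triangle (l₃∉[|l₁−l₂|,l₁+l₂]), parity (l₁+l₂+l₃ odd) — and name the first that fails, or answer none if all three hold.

none

Σmᵢ = 0  ✓
l₃∈[|l₁−l₂|,l₁+l₂]=[1,9], have l₃=3  ✓
Σlᵢ = 12 ⇒ even  ✓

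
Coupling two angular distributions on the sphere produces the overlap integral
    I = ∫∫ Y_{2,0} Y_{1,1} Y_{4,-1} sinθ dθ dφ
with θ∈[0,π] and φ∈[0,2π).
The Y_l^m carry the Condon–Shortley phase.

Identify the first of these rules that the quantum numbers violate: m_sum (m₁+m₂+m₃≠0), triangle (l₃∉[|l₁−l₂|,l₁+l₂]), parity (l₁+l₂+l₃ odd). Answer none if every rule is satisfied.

triangle

m₁+m₂+m₃ = 0 + 1 − 1 = 0  ✓
triangle: |2−1|=1 ≤ l₃=4 ≤ 2+1=3  ✗
parity: l₁+l₂+l₃ = 7 is odd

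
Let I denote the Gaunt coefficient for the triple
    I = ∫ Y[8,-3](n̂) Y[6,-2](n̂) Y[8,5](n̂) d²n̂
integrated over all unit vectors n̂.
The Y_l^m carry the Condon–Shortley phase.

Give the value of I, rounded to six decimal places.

m-sum 0 ✓  L=22 even ✓  2≤8≤14 ✓
Π(2lᵢ+1) = 17×13×17 = 3757
triangle coeff Δ(8,6,8) = 1/13742520792
Σ_t [0,6]: t=0:+1/41803776000 t=1:−1/435456000 t=2:+1/39813120 t=3:−1/18662400 t=4:+1/39813120 t=5:−1/435456000 t=6:+1/41803776000 = -11/1393459200
(3j)²=600/96577 [(8 6 8; 0 0 0)], sign=-1
Σ_t [1,4]: t=1:−1/15676416000 t=2:+1/836075520 t=3:−1/348364800 t=4:+1/1045094400 = -7/8957952000
(3j)²=343/44574 [(8 6 8; -3 -2 5)], sign=+1
⇒ 4πI² = 34300/190969
I = (-1)√(34300/190969/(4π)) = -0.11955306

-0.119553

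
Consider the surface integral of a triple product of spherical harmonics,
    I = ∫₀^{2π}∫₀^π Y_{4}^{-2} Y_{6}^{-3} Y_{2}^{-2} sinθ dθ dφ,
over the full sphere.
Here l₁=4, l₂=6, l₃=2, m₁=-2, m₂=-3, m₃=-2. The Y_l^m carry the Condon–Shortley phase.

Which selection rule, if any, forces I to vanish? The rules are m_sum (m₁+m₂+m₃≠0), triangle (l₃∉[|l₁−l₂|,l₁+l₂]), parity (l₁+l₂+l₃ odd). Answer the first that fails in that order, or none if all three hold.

Σmᵢ = -7  ✗
l₃∈[|l₁−l₂|,l₁+l₂]=[2,10], have l₃=2
Σlᵢ = 12 ⇒ even

m_sum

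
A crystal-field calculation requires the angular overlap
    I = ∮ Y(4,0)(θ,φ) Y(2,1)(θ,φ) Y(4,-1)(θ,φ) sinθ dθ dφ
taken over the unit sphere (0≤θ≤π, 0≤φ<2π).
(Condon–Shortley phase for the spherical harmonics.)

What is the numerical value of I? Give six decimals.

-0.044869

Rules hold: Σm=0, L=10 even, 2≤4≤6.
N = 9·5·9 = 405
Δ = 2!·6!·2!/11! = 1/13860
Racah Σ t=0..2: t=0:+1/192 t=1:−1/36 t=2:+1/192 = -5/288
⇒ 3j(4 2 4; 0 0 0)² = 20/693, sgn -1
Racah Σ t=1..2: t=1:−1/72 t=2:+1/96 = -1/288
⇒ 3j(4 2 4; 0 1 -1)² = 1/462, sgn +1
4πI² = N·(3j₀)²·(3jₘ)² = 150/5929
I = -1·√(0.0252994/4π) = -0.04486937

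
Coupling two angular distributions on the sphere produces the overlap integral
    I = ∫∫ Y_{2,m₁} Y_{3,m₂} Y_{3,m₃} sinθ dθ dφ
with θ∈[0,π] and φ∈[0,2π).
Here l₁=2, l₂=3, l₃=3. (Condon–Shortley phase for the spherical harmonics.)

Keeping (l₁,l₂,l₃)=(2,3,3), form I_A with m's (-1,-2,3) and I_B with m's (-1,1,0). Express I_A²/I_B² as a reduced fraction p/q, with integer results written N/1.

Same 2,3,3: normalisation and zero-m 3j drop out of the ratio.
A: Δ: 2! 2! 4! / 9! → 1/3780; sum: t=1:−1/48 = -1/48; 3j²(2 3 3; -1 -2 3) = Δ·Π!·Σ² = 5/84  (sign -1)
B: Δ: 2! 2! 4! / 9! → 1/3780; sum: t=1:−1/12 t=2:+1/8 = 1/24; 3j²(2 3 3; -1 1 0) = Δ·Π!·Σ² = 1/210  (sign -1)
I_A²/I_B² = (5/84)/(1/210) = 25/2

25/2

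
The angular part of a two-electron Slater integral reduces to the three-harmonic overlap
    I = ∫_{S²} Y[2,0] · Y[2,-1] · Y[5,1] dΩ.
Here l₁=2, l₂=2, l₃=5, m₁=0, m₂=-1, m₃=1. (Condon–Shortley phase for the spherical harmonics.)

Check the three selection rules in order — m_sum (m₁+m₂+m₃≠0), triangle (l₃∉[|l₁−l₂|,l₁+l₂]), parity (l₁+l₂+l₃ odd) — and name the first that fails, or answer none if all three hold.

azimuthal sum: 0 − 1 + 1 = 0  ✓
0 ≤ 5 ≤ 4 (triangle on l)  ✗
L = 2 + 2 + 5 = 9 (odd)

triangle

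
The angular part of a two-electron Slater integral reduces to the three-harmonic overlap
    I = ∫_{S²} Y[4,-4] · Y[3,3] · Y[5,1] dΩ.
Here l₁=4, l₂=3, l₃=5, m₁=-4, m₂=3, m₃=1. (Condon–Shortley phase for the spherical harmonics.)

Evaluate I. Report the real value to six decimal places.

m-sum 0 ✓  L=12 even ✓  1≤5≤7 ✓
Π(2lᵢ+1) = 9×7×11 = 693
triangle coeff Δ(4,3,5) = 1/180180
Σ_t [0,2]: t=0:+1/576 t=1:−1/144 t=2:+1/576 = -1/288
(3j)²=20/1001 [(4 3 5; 0 0 0)], sign=+1
Σ_t [2,2]: t=2:+1/34560 = 1/34560
(3j)²=1/429 [(4 3 5; -4 3 1)], sign=+1
⇒ 4πI² = 60/1859
I = (+1)√(60/1859/(4π)) = 0.05067935

0.050679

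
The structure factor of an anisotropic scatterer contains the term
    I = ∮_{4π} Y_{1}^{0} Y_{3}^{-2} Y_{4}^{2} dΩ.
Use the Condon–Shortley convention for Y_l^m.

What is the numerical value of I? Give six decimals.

m-sum 0 ✓  L=8 even ✓  2≤4≤4 ✓
Π(2lᵢ+1) = 3×7×9 = 189
triangle coeff Δ(1,3,4) = 1/252
Σ_t [0,0]: t=0:+1/36 = 1/36
(3j)²=4/63 [(1 3 4; 0 0 0)], sign=+1
Σ_t [0,0]: t=0:+1/120 = 1/120
(3j)²=1/21 [(1 3 4; 0 -2 2)], sign=+1
⇒ 4πI² = 4/7
I = (+1)√(4/7/(4π)) = 0.21324362

0.213244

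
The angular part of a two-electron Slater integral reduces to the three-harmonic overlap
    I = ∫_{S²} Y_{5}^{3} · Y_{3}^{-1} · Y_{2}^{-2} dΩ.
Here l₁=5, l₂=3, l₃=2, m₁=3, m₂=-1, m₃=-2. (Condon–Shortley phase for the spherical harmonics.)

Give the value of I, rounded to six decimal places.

-0.200476

Checks pass: Σm=0; 10 even; l₃=2∈[2,8].
(2·5+1)(2·3+1)(2·2+1) = 385
Δ: 6! 4! 0! / 11! → 1/2310
sum: t=3:−1/144 = -1/144
3j²(5 3 2; 0 0 0) = Δ·Π!·Σ² = 10/231  (sign -1)
sum: t=2:+1/1152 = 1/1152
3j²(5 3 2; 3 -1 -2) = Δ·Π!·Σ² = 1/33  (sign +1)
combine: 4πI² = 385·10/231·1/33 = 50/99
take √, sign -1: I = -0.20047604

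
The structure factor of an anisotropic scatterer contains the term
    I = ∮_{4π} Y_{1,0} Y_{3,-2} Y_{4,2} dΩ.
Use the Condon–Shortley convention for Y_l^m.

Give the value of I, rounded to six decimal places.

Rules hold: Σm=0, L=8 even, 2≤4≤4.
N = 3·7·9 = 189
Δ = 0!·2!·6!/9! = 1/252
Racah Σ t=0..0: t=0:+1/36 = 1/36
⇒ 3j(1 3 4; 0 0 0)² = 4/63, sgn +1
Racah Σ t=0..0: t=0:+1/120 = 1/120
⇒ 3j(1 3 4; 0 -2 2)² = 1/21, sgn +1
4πI² = N·(3j₀)²·(3jₘ)² = 4/7
I = +1·√(0.571429/4π) = 0.21324362

0.213244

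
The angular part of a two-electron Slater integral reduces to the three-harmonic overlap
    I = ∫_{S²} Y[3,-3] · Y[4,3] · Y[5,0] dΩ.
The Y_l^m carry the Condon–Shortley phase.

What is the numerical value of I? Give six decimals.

Rules hold: Σm=0, L=12 even, 1≤5≤7.
N = 7·9·11 = 693
Δ = 2!·4!·6!/13! = 1/180180
Racah Σ t=0..2: t=0:+1/576 t=1:−1/144 t=2:+1/576 = -1/288
⇒ 3j(3 4 5; 0 0 0)² = 20/1001, sgn +1
Racah Σ t=2..2: t=2:+1/5760 = 1/5760
⇒ 3j(3 4 5; -3 3 0)² = 5/572, sgn -1
4πI² = N·(3j₀)²·(3jₘ)² = 225/1859
I = -1·√(0.121033/4π) = -0.09814013

-0.098140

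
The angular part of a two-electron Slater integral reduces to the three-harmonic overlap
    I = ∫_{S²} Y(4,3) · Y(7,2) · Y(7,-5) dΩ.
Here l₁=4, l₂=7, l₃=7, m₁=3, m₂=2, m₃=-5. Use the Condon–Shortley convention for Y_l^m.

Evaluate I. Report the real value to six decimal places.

0.160152

m-sum 0 ✓  L=18 even ✓  3≤7≤11 ✓
Π(2lᵢ+1) = 9×15×15 = 2025
triangle coeff Δ(4,7,7) = 1/58198140
Σ_t [0,4]: t=0:+1/17418240 t=1:−1/622080 t=2:+1/230400 t=3:−1/622080 t=4:+1/17418240 = 1/806400
(3j)²=2268/230945 [(4 7 7; 0 0 0)], sign=-1
Σ_t [0,1]: t=0:+1/52254720 t=1:−1/11612160 = -1/14929920
(3j)²=1225/75582 [(4 7 7; 3 2 -5)], sign=-1
⇒ 4πI² = 62511750/193947611
I = (+1)√(62511750/193947611/(4π)) = 0.16015248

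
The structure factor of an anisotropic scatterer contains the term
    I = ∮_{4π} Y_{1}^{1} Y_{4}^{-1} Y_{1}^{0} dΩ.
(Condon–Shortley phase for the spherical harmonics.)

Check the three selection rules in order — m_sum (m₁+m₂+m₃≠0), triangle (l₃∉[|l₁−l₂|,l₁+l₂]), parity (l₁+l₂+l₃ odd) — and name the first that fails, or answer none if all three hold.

m₁+m₂+m₃ = 1 − 1 + 0 = 0  ✓
triangle: |1−4|=3 ≤ l₃=1 ≤ 1+4=5  ✗
parity: l₁+l₂+l₃ = 6 is even

triangle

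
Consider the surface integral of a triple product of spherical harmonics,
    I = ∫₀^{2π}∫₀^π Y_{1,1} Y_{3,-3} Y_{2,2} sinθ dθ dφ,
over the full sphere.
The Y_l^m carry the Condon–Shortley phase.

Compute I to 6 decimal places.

m-sum 0 ✓  L=6 even ✓  2≤2≤4 ✓
Π(2lᵢ+1) = 3×7×5 = 105
triangle coeff Δ(1,3,2) = 1/105
Σ_t [1,1]: t=1:−1/4 = -1/4
(3j)²=3/35 [(1 3 2; 0 0 0)], sign=-1
Σ_t [0,0]: t=0:+1/48 = 1/48
(3j)²=1/7 [(1 3 2; 1 -3 2)], sign=+1
⇒ 4πI² = 9/7
I = (-1)√(9/7/(4π)) = -0.31986543

-0.319865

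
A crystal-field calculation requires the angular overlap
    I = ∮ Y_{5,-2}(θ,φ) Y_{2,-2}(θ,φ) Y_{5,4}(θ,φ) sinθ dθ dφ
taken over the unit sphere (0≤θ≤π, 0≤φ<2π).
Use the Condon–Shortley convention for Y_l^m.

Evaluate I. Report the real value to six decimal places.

-0.137240

Rules hold: Σm=0, L=12 even, 3≤5≤7.
N = 11·5·11 = 605
Δ = 2!·8!·2!/13! = 1/38610
Racah Σ t=0..2: t=0:+1/2880 t=1:−1/576 t=2:+1/2880 = -1/960
⇒ 3j(5 2 5; 0 0 0)² = 10/429, sgn +1
Racah Σ t=0..0: t=0:+1/20160 = 1/20160
⇒ 3j(5 2 5; -2 -2 4)² = 12/715, sgn -1
4πI² = N·(3j₀)²·(3jₘ)² = 40/169
I = -1·√(0.236686/4π) = -0.13724032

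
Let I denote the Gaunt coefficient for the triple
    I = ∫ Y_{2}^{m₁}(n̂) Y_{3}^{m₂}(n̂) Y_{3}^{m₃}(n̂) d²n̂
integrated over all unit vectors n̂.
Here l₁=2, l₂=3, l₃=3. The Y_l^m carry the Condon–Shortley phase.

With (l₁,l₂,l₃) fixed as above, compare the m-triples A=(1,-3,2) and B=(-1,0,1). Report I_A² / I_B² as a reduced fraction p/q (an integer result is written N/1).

25/2

Shared (l₁,l₂,l₃)=(2,3,3): N and (l;000)² cancel in I_A²/I_B².
A: Δ = 2!·2!·4!/9! = 1/3780; Racah Σ t=0..0: t=0:+1/48 = 1/48; ⇒ 3j(2 3 3; 1 -3 2)² = 5/84, sgn -1
B: Δ = 2!·2!·4!/9! = 1/3780; Racah Σ t=1..2: t=1:−1/8 t=2:+1/12 = -1/24; ⇒ 3j(2 3 3; -1 0 1)² = 1/210, sgn -1
I_A²/I_B² = (5/84)/(1/210) = 25/2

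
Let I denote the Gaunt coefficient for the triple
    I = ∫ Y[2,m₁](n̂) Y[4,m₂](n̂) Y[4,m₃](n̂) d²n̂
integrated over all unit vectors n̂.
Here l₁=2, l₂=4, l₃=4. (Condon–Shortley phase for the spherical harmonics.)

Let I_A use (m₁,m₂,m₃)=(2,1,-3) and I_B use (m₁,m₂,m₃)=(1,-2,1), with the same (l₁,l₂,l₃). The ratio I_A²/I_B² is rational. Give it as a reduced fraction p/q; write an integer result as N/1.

Same 2,4,4: normalisation and zero-m 3j drop out of the ratio.
A: Δ: 2! 2! 6! / 11! → 1/13860; sum: t=0:+1/480 = 1/480; 3j²(2 4 4; 2 1 -3) = Δ·Π!·Σ² = 3/110  (sign -1)
B: Δ: 2! 2! 6! / 11! → 1/13860; sum: t=0:+1/96 t=1:−1/240 = 1/160; 3j²(2 4 4; 1 -2 1) = Δ·Π!·Σ² = 27/1540  (sign -1)
I_A²/I_B² = (3/110)/(27/1540) = 14/9

14/9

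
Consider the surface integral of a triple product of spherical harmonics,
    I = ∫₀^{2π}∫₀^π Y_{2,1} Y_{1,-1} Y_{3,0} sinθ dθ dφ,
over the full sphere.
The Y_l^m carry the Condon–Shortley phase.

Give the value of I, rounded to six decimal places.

0.143048

m-sum 0 ✓  L=6 even ✓  1≤3≤3 ✓
Π(2lᵢ+1) = 5×3×7 = 105
triangle coeff Δ(2,1,3) = 1/105
Σ_t [0,0]: t=0:+1/4 = 1/4
(3j)²=3/35 [(2 1 3; 0 0 0)], sign=-1
Σ_t [0,0]: t=0:+1/12 = 1/12
(3j)²=1/35 [(2 1 3; 1 -1 0)], sign=-1
⇒ 4πI² = 9/35
I = (+1)√(9/35/(4π)) = 0.14304817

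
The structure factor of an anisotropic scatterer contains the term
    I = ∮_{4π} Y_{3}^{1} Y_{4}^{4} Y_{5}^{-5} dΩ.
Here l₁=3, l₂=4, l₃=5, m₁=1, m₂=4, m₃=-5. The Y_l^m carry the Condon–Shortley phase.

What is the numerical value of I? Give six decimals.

0.189625

m-sum 0 ✓  L=12 even ✓  1≤5≤7 ✓
Π(2lᵢ+1) = 7×9×11 = 693
triangle coeff Δ(3,4,5) = 1/180180
Σ_t [0,2]: t=0:+1/576 t=1:−1/144 t=2:+1/576 = -1/288
(3j)²=20/1001 [(3 4 5; 0 0 0)], sign=+1
Σ_t [2,2]: t=2:+1/34560 = 1/34560
(3j)²=14/429 [(3 4 5; 1 4 -5)], sign=+1
⇒ 4πI² = 840/1859
I = (+1)√(840/1859/(4π)) = 0.18962475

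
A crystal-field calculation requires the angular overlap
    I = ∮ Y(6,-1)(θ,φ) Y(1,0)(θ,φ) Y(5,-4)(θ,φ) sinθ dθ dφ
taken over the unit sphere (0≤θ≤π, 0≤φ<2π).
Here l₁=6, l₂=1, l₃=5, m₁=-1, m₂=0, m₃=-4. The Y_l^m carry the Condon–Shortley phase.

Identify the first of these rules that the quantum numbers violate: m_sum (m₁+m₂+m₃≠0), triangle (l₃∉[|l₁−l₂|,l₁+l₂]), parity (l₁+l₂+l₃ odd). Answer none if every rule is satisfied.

m_sum

azimuthal sum: -1 + 0 − 4 = -5  ✗
5 ≤ 5 ≤ 7 (triangle on l)
L = 6 + 1 + 5 = 12 (even)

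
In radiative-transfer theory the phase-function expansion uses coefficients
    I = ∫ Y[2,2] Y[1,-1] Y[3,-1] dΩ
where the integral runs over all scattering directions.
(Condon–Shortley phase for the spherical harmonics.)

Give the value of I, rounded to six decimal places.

m-sum 0 ✓  L=6 even ✓  1≤3≤3 ✓
Π(2lᵢ+1) = 5×3×7 = 105
triangle coeff Δ(2,1,3) = 1/105
Σ_t [0,0]: t=0:+1/4 = 1/4
(3j)²=3/35 [(2 1 3; 0 0 0)], sign=-1
Σ_t [0,0]: t=0:+1/48 = 1/48
(3j)²=1/105 [(2 1 3; 2 -1 -1)], sign=+1
⇒ 4πI² = 3/35
I = (-1)√(3/35/(4π)) = -0.08258890

-0.082589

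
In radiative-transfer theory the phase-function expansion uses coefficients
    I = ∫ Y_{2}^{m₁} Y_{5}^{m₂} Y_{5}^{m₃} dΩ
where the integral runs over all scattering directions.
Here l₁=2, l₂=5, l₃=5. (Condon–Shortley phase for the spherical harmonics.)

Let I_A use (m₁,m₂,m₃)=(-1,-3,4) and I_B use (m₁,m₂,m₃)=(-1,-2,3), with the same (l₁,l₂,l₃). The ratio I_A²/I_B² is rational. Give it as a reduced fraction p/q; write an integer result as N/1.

l's match ⇒ only the (l;m) 3-j factors differ between A and B.
A: triangle coeff Δ(2,5,5) = 1/38610; Σ_t [1,2]: t=1:−1/10080 t=2:+1/80640 = -1/11520; (3j)²=49/1430 [(2 5 5; -1 -3 4)], sign=+1
B: triangle coeff Δ(2,5,5) = 1/38610; Σ_t [1,2]: t=1:−1/2880 t=2:+1/10080 = -1/4032; (3j)²=10/429 [(2 5 5; -1 -2 3)], sign=-1
I_A²/I_B² = (49/1430)/(10/429) = 147/100

147/100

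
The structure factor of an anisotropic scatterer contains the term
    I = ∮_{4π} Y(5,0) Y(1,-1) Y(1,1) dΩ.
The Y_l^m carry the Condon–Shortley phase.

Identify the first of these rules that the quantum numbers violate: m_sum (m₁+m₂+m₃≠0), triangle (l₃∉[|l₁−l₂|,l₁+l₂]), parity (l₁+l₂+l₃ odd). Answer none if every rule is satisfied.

azimuthal sum: 0 − 1 + 1 = 0  ✓
4 ≤ 1 ≤ 6 (triangle on l)  ✗
L = 5 + 1 + 1 = 7 (odd)

triangle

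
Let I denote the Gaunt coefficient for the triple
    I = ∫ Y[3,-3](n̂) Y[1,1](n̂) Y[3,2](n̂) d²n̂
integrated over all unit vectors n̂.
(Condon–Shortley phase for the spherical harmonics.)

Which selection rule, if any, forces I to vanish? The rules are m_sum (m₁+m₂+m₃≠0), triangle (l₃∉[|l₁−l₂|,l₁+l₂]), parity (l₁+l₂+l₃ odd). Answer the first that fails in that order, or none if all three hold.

parity

azimuthal sum: -3 + 1 + 2 = 0  ✓
2 ≤ 3 ≤ 4 (triangle on l)  ✓
L = 3 + 1 + 3 = 7 (odd)  ✗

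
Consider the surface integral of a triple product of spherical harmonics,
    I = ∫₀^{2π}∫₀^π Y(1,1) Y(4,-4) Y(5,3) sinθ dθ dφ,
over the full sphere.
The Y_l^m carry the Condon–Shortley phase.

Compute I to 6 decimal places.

Rules hold: Σm=0, L=10 even, 3≤5≤5.
N = 3·9·11 = 297
Δ = 0!·2!·8!/11! = 1/495
Racah Σ t=0..0: t=0:+1/576 = 1/576
⇒ 3j(1 4 5; 0 0 0)² = 5/99, sgn -1
Racah Σ t=0..0: t=0:+1/80640 = 1/80640
⇒ 3j(1 4 5; 1 -4 3)² = 1/495, sgn +1
4πI² = N·(3j₀)²·(3jₘ)² = 1/33
I = -1·√(0.030303/4π) = -0.04910640

-0.049106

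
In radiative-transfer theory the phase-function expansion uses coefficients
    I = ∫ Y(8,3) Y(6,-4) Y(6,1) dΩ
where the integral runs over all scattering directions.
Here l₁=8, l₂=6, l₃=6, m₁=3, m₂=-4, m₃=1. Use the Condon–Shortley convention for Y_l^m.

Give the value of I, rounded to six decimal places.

m-sum 0 ✓  L=20 even ✓  2≤6≤14 ✓
Π(2lᵢ+1) = 17×13×13 = 2873
triangle coeff Δ(8,6,6) = 1/1309458150
Σ_t [2,6]: t=2:+1/49766400 t=3:−1/3110400 t=4:+1/1327104 t=5:−1/3110400 t=6:+1/49766400 = 1/6635520
(3j)²=350/46189 [(8 6 6; 0 0 0)], sign=+1
Σ_t [0,2]: t=0:+1/116121600 t=1:−1/17418240 t=2:+1/24883200 = -1/116121600
(3j)²=5/4199 [(8 6 6; 3 -4 1)], sign=+1
⇒ 4πI² = 1750/67507
I = (+1)√(1750/67507/(4π)) = 0.04541922

0.045419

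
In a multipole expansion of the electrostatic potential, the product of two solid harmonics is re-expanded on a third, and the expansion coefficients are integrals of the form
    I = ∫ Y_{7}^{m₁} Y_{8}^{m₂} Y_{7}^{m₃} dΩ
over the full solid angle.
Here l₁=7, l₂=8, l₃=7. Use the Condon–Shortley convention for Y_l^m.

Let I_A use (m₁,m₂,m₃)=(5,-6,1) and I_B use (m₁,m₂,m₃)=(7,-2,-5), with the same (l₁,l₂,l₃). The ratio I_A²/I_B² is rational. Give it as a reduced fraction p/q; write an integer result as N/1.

l's match ⇒ only the (l;m) 3-j factors differ between A and B.
A: triangle coeff Δ(7,8,7) = 1/22086194130; Σ_t [0,2]: t=0:+1/2786918400 t=1:−1/3048192000 t=2:+1/41803776000 = 1/18289152000; (3j)²=512/780045 [(7 8 7; 5 -6 1)], sign=+1
B: triangle coeff Δ(7,8,7) = 1/22086194130; Σ_t [0,0]: t=0:+1/41803776000 = 1/41803776000; (3j)²=42/7429 [(7 8 7; 7 -2 -5)], sign=+1
I_A²/I_B² = (512/780045)/(42/7429) = 256/2205

256/2205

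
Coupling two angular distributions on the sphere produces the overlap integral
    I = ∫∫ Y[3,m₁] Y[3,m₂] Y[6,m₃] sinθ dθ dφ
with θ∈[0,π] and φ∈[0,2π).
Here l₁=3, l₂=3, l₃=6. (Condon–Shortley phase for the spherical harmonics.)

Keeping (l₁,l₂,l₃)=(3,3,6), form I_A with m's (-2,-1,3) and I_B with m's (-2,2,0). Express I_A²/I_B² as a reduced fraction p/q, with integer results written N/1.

21/2

l's match ⇒ only the (l;m) 3-j factors differ between A and B.
A: triangle coeff Δ(3,3,6) = 1/12012; Σ_t [0,0]: t=0:+1/5760 = 1/5760; (3j)²=9/286 [(3 3 6; -2 -1 3)], sign=-1
B: triangle coeff Δ(3,3,6) = 1/12012; Σ_t [0,0]: t=0:+1/14400 = 1/14400; (3j)²=3/1001 [(3 3 6; -2 2 0)], sign=+1
I_A²/I_B² = (9/286)/(3/1001) = 21/2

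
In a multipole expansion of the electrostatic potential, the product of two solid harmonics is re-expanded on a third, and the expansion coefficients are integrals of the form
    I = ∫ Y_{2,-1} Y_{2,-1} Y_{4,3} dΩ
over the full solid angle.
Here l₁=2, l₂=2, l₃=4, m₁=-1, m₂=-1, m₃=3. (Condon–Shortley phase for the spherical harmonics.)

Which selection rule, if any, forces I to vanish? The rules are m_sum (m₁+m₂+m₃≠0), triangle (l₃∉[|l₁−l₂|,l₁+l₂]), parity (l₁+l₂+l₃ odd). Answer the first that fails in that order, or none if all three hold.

azimuthal sum: -1 − 1 + 3 = 1  ✗
0 ≤ 4 ≤ 4 (triangle on l)
L = 2 + 2 + 4 = 8 (even)

m_sum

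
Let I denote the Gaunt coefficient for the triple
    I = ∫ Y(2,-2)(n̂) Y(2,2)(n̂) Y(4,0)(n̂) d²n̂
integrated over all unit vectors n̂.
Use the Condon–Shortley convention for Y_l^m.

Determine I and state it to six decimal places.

0.040299

Rules hold: Σm=0, L=8 even, 0≤4≤4.
N = 5·5·9 = 225
Δ = 0!·4!·4!/9! = 1/630
Racah Σ t=0..0: t=0:+1/16 = 1/16
⇒ 3j(2 2 4; 0 0 0)² = 2/35, sgn +1
Racah Σ t=0..0: t=0:+1/576 = 1/576
⇒ 3j(2 2 4; -2 2 0)² = 1/630, sgn +1
4πI² = N·(3j₀)²·(3jₘ)² = 1/49
I = +1·√(0.0204082/4π) = 0.04029926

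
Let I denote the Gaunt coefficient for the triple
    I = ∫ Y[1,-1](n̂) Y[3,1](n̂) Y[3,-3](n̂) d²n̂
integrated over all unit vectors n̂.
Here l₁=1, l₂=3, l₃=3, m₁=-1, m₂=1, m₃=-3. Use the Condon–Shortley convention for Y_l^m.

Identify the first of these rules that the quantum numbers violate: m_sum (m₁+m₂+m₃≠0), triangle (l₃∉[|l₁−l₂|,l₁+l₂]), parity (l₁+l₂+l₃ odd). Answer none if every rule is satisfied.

Σmᵢ = -3  ✗
l₃∈[|l₁−l₂|,l₁+l₂]=[2,4], have l₃=3
Σlᵢ = 7 ⇒ odd

m_sum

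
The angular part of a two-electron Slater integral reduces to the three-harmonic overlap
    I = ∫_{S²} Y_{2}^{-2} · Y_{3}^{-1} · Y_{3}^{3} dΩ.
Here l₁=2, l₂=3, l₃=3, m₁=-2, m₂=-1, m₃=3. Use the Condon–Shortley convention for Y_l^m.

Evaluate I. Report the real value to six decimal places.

0.132981

Rules hold: Σm=0, L=8 even, 1≤3≤5.
N = 5·7·7 = 245
Δ = 2!·2!·4!/9! = 1/3780
Racah Σ t=0..2: t=0:+1/24 t=1:−1/4 t=2:+1/24 = -1/6
⇒ 3j(2 3 3; 0 0 0)² = 4/105, sgn +1
Racah Σ t=2..2: t=2:+1/96 = 1/96
⇒ 3j(2 3 3; -2 -1 3)² = 1/42, sgn +1
4πI² = N·(3j₀)²·(3jₘ)² = 2/9
I = +1·√(0.222222/4π) = 0.13298076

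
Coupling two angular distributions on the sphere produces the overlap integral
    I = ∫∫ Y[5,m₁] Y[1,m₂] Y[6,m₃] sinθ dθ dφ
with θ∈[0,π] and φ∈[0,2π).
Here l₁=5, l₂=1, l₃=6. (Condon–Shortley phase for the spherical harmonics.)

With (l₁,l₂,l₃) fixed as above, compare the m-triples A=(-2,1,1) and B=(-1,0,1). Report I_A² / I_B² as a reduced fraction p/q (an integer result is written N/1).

2/7

l's match ⇒ only the (l;m) 3-j factors differ between A and B.
A: triangle coeff Δ(5,1,6) = 1/858; Σ_t [0,0]: t=0:+1/60480 = 1/60480; (3j)²=5/429 [(5 1 6; -2 1 1)], sign=-1
B: triangle coeff Δ(5,1,6) = 1/858; Σ_t [0,0]: t=0:+1/17280 = 1/17280; (3j)²=35/858 [(5 1 6; -1 0 1)], sign=-1
I_A²/I_B² = (5/429)/(35/858) = 2/7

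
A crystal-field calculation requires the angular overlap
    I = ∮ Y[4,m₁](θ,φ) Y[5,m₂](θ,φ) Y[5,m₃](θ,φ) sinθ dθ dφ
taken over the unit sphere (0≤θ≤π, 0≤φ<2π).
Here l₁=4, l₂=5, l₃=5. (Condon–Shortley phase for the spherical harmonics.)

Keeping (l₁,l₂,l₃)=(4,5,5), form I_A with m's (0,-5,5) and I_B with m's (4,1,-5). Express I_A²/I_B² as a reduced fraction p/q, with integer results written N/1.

3/1

l's match ⇒ only the (l;m) 3-j factors differ between A and B.
A: triangle coeff Δ(4,5,5) = 1/3153150; Σ_t [0,0]: t=0:+1/414720 = 1/414720; (3j)²=2/143 [(4 5 5; 0 -5 5)], sign=+1
B: triangle coeff Δ(4,5,5) = 1/3153150; Σ_t [0,0]: t=0:+1/414720 = 1/414720; (3j)²=2/429 [(4 5 5; 4 1 -5)], sign=+1
I_A²/I_B² = (2/143)/(2/429) = 3/1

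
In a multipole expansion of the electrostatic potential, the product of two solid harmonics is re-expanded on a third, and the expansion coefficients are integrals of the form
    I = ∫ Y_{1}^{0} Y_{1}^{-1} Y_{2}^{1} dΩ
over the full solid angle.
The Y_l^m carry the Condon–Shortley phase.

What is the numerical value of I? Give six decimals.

-0.218510

m-sum 0 ✓  L=4 even ✓  0≤2≤2 ✓
Π(2lᵢ+1) = 3×3×5 = 45
triangle coeff Δ(1,1,2) = 1/30
Σ_t [0,0]: t=0:+1/1 = 1/1
(3j)²=2/15 [(1 1 2; 0 0 0)], sign=+1
Σ_t [0,0]: t=0:+1/2 = 1/2
(3j)²=1/10 [(1 1 2; 0 -1 1)], sign=-1
⇒ 4πI² = 3/5
I = (-1)√(3/5/(4π)) = -0.21850969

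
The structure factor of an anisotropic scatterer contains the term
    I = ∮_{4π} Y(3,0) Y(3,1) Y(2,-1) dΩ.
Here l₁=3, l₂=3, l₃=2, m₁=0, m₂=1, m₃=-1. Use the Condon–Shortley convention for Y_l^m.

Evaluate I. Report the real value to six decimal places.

-0.059471

Rules hold: Σm=0, L=8 even, 0≤2≤6.
N = 7·7·5 = 245
Δ = 4!·2!·2!/9! = 1/3780
Racah Σ t=1..3: t=1:−1/24 t=2:+1/4 t=3:−1/24 = 1/6
⇒ 3j(3 3 2; 0 0 0)² = 4/105, sgn +1
Racah Σ t=2..3: t=2:+1/8 t=3:−1/12 = 1/24
⇒ 3j(3 3 2; 0 1 -1)² = 1/210, sgn -1
4πI² = N·(3j₀)²·(3jₘ)² = 2/45
I = -1·√(0.0444444/4π) = -0.05947080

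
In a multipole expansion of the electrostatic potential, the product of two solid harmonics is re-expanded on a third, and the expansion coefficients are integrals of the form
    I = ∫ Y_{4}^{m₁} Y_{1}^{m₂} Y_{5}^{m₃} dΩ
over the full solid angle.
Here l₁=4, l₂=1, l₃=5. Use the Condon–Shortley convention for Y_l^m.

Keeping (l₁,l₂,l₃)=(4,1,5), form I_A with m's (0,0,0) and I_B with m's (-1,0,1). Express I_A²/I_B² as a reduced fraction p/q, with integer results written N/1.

Shared (l₁,l₂,l₃)=(4,1,5): N and (l;000)² cancel in I_A²/I_B².
A: Δ = 0!·8!·2!/11! = 1/495; Racah Σ t=0..0: t=0:+1/576 = 1/576; ⇒ 3j(4 1 5; 0 0 0)² = 5/99, sgn -1
B: Δ = 0!·8!·2!/11! = 1/495; Racah Σ t=0..0: t=0:+1/720 = 1/720; ⇒ 3j(4 1 5; -1 0 1)² = 8/165, sgn +1
I_A²/I_B² = (5/99)/(8/165) = 25/24

25/24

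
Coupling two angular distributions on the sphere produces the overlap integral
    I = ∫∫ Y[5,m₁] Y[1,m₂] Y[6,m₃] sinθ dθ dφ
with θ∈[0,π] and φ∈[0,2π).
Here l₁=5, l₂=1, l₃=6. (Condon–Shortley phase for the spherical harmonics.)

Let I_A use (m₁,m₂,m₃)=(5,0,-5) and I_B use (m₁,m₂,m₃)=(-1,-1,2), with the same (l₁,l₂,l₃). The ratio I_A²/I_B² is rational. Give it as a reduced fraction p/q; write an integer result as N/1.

Shared (l₁,l₂,l₃)=(5,1,6): N and (l;000)² cancel in I_A²/I_B².
A: Δ = 0!·10!·2!/13! = 1/858; Racah Σ t=0..0: t=0:+1/3628800 = 1/3628800; ⇒ 3j(5 1 6; 5 0 -5)² = 1/78, sgn -1
B: Δ = 0!·10!·2!/13! = 1/858; Racah Σ t=0..0: t=0:+1/34560 = 1/34560; ⇒ 3j(5 1 6; -1 -1 2)² = 14/429, sgn +1
I_A²/I_B² = (1/78)/(14/429) = 11/28

11/28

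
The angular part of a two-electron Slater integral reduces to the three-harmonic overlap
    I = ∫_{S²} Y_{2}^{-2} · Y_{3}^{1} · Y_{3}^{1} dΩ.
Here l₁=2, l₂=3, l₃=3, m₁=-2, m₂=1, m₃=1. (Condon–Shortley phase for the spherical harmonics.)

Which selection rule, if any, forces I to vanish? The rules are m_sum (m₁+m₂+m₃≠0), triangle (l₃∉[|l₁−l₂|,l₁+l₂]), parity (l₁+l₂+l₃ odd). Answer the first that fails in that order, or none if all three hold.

Σmᵢ = 0  ✓
l₃∈[|l₁−l₂|,l₁+l₂]=[1,5], have l₃=3  ✓
Σlᵢ = 8 ⇒ even  ✓

none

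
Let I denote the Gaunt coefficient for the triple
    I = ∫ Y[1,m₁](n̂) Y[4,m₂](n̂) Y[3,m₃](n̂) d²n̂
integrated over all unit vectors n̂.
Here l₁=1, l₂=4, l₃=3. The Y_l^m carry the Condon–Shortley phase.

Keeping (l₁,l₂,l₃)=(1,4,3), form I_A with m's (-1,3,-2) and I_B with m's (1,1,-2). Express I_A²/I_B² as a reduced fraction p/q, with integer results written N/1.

l's match ⇒ only the (l;m) 3-j factors differ between A and B.
A: triangle coeff Δ(1,4,3) = 1/252; Σ_t [2,2]: t=2:+1/240 = 1/240; (3j)²=1/12 [(1 4 3; -1 3 -2)], sign=-1
B: triangle coeff Δ(1,4,3) = 1/252; Σ_t [0,0]: t=0:+1/240 = 1/240; (3j)²=1/84 [(1 4 3; 1 1 -2)], sign=-1
I_A²/I_B² = (1/12)/(1/84) = 7/1

7/1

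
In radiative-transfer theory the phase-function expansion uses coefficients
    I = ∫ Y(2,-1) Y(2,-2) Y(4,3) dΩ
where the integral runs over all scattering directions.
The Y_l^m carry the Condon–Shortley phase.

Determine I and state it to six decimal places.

m-sum 0 ✓  L=8 even ✓  0≤4≤4 ✓
Π(2lᵢ+1) = 5×5×9 = 225
triangle coeff Δ(2,2,4) = 1/630
Σ_t [0,0]: t=0:+1/16 = 1/16
(3j)²=2/35 [(2 2 4; 0 0 0)], sign=+1
Σ_t [0,0]: t=0:+1/144 = 1/144
(3j)²=1/18 [(2 2 4; -1 -2 3)], sign=-1
⇒ 4πI² = 5/7
I = (-1)√(5/7/(4π)) = -0.23841361

-0.238414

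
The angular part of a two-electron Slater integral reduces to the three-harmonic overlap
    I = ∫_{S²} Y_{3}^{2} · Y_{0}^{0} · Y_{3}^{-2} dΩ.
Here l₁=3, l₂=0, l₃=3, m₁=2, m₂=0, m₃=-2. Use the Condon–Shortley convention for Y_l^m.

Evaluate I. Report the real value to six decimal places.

Rules hold: Σm=0, L=6 even, 3≤3≤3.
N = 7·1·7 = 49
Δ = 0!·6!·0!/7! = 1/7
Racah Σ t=0..0: t=0:+1/36 = 1/36
⇒ 3j(3 0 3; 0 0 0)² = 1/7, sgn -1
Racah Σ t=0..0: t=0:+1/120 = 1/120
⇒ 3j(3 0 3; 2 0 -2)² = 1/7, sgn -1
4πI² = N·(3j₀)²·(3jₘ)² = 1/1
I = +1·√(1/4π) = 0.28209479

0.282095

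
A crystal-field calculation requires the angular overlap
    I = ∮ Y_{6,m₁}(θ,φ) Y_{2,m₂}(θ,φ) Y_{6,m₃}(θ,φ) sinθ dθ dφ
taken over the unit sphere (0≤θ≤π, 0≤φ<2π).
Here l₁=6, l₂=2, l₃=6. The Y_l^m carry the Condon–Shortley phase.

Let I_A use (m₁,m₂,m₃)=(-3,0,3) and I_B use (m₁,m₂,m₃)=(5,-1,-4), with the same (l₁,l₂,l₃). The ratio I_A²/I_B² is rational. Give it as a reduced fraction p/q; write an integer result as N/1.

Same 6,2,6: normalisation and zero-m 3j drop out of the ratio.
A: Δ: 2! 10! 2! / 15! → 1/90090; sum: t=0:+1/1451520 t=1:−1/80640 t=2:+1/120960 = -1/290304; 3j²(6 2 6; -3 0 3) = Δ·Π!·Σ² = 5/2002  (sign +1)
B: Δ: 2! 10! 2! / 15! → 1/90090; sum: t=0:+1/725760 t=1:−1/7257600 = 1/806400; 3j²(6 2 6; 5 -1 -4) = Δ·Π!·Σ² = 27/910  (sign +1)
I_A²/I_B² = (5/2002)/(27/910) = 25/297

25/297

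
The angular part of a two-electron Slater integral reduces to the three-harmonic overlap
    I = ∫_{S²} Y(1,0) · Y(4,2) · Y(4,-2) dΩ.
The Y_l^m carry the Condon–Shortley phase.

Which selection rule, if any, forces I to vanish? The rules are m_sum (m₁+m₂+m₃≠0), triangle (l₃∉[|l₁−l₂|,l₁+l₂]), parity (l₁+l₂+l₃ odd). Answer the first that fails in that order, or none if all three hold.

Σmᵢ = 0  ✓
l₃∈[|l₁−l₂|,l₁+l₂]=[3,5], have l₃=4  ✓
Σlᵢ = 9 ⇒ odd  ✗

parity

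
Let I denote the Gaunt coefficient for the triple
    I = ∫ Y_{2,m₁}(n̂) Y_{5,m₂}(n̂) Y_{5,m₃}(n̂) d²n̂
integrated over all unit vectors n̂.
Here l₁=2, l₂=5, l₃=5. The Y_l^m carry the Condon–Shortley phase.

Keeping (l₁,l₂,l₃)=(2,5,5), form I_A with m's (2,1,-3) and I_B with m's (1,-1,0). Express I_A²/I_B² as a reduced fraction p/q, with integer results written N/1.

112/5

Shared (l₁,l₂,l₃)=(2,5,5): N and (l;000)² cancel in I_A²/I_B².
A: Δ = 2!·2!·8!/13! = 1/38610; Racah Σ t=0..0: t=0:+1/5760 = 1/5760; ⇒ 3j(2 5 5; 2 1 -3)² = 56/2145, sgn +1
B: Δ = 2!·2!·8!/13! = 1/38610; Racah Σ t=0..1: t=0:+1/1152 t=1:−1/1440 = 1/5760; ⇒ 3j(2 5 5; 1 -1 0)² = 1/858, sgn -1
I_A²/I_B² = (56/2145)/(1/858) = 112/5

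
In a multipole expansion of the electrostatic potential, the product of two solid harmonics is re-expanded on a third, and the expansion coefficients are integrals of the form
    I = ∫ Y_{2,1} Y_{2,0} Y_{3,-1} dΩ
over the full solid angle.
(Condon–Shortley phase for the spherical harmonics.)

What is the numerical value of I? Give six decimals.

Σlᵢ=7 odd — θ-integrand is odd under cosθ→−cosθ; I=0

0.000000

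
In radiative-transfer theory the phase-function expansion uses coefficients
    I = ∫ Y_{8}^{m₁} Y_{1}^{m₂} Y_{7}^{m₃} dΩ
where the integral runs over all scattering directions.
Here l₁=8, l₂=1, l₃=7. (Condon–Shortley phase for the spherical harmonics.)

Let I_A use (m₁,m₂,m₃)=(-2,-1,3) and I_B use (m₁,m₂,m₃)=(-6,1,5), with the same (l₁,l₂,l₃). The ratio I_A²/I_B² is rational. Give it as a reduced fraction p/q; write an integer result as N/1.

15/91

l's match ⇒ only the (l;m) 3-j factors differ between A and B.
A: triangle coeff Δ(8,1,7) = 1/2040; Σ_t [0,0]: t=0:+1/174182400 = 1/174182400; (3j)²=1/136 [(8 1 7; -2 -1 3)], sign=+1
B: triangle coeff Δ(8,1,7) = 1/2040; Σ_t [2,2]: t=2:+1/1916006400 = 1/1916006400; (3j)²=91/2040 [(8 1 7; -6 1 5)], sign=+1
I_A²/I_B² = (1/136)/(91/2040) = 15/91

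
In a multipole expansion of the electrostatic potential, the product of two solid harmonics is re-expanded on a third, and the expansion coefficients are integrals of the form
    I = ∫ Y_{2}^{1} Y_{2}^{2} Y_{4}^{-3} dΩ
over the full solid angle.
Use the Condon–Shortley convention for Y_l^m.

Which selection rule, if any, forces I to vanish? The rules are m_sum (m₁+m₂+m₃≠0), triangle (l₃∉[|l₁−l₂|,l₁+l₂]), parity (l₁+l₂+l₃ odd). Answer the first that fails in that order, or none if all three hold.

Σmᵢ = 0  ✓
l₃∈[|l₁−l₂|,l₁+l₂]=[0,4], have l₃=4  ✓
Σlᵢ = 8 ⇒ even  ✓

none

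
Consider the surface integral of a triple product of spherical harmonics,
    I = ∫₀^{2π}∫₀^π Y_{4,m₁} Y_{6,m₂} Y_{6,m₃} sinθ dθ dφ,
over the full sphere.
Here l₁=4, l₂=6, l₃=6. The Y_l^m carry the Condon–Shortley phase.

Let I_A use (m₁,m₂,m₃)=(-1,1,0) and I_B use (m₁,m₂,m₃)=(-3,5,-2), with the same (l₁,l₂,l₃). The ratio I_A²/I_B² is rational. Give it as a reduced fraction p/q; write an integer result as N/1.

40/539

Same 4,6,6: normalisation and zero-m 3j drop out of the ratio.
A: Δ: 4! 4! 8! / 17! → 1/15315300; sum: t=1:−1/207360 t=2:+1/17280 t=3:−1/13824 t=4:+1/103680 = -1/103680; 3j²(4 6 6; -1 1 0) = Δ·Π!·Σ² = 10/7293  (sign -1)
B: Δ: 4! 4! 8! / 17! → 1/15315300; sum: t=3:−1/5806080 t=4:+1/725760 = 1/829440; 3j²(4 6 6; -3 5 -2) = Δ·Π!·Σ² = 49/2652  (sign +1)
I_A²/I_B² = (10/7293)/(49/2652) = 40/539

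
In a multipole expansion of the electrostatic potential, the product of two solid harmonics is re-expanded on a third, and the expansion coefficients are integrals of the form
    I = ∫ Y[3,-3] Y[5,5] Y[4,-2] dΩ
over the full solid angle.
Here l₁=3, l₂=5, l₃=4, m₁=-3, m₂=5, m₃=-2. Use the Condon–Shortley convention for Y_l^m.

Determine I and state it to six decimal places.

m-sum 0 ✓  L=12 even ✓  2≤4≤8 ✓
Π(2lᵢ+1) = 7×11×9 = 693
triangle coeff Δ(3,5,4) = 1/180180
Σ_t [1,3]: t=1:−1/576 t=2:+1/144 t=3:−1/576 = 1/288
(3j)²=20/1001 [(3 5 4; 0 0 0)], sign=+1
Σ_t [4,4]: t=4:+1/34560 = 1/34560
(3j)²=5/286 [(3 5 4; -3 5 -2)], sign=+1
⇒ 4πI² = 450/1859
I = (+1)√(450/1859/(4π)) = 0.13879110

0.138791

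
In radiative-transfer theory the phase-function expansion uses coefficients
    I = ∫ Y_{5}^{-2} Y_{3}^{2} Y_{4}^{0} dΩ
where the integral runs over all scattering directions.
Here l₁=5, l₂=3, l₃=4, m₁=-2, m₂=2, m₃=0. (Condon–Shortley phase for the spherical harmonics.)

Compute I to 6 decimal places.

-0.065427

Rules hold: Σm=0, L=12 even, 2≤4≤8.
N = 11·7·9 = 693
Δ = 4!·6!·2!/13! = 1/180180
Racah Σ t=1..3: t=1:−1/576 t=2:+1/144 t=3:−1/576 = 1/288
⇒ 3j(5 3 4; 0 0 0)² = 20/1001, sgn +1
Racah Σ t=3..4: t=3:−1/576 t=4:+1/864 = -1/1728
⇒ 3j(5 3 4; -2 2 0)² = 5/1287, sgn -1
4πI² = N·(3j₀)²·(3jₘ)² = 100/1859
I = -1·√(0.0537924/4π) = -0.06542675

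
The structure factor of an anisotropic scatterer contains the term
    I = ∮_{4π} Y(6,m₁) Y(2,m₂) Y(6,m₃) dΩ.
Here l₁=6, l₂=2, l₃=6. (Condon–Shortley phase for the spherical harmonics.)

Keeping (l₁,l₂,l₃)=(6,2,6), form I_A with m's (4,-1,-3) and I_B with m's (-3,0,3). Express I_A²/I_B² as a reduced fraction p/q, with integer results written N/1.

l's match ⇒ only the (l;m) 3-j factors differ between A and B.
A: triangle coeff Δ(6,2,6) = 1/90090; Σ_t [0,1]: t=0:+1/161280 t=1:−1/725760 = 1/207360; (3j)²=7/286 [(6 2 6; 4 -1 -3)], sign=-1
B: triangle coeff Δ(6,2,6) = 1/90090; Σ_t [0,2]: t=0:+1/1451520 t=1:−1/80640 t=2:+1/120960 = -1/290304; (3j)²=5/2002 [(6 2 6; -3 0 3)], sign=+1
I_A²/I_B² = (7/286)/(5/2002) = 49/5

49/5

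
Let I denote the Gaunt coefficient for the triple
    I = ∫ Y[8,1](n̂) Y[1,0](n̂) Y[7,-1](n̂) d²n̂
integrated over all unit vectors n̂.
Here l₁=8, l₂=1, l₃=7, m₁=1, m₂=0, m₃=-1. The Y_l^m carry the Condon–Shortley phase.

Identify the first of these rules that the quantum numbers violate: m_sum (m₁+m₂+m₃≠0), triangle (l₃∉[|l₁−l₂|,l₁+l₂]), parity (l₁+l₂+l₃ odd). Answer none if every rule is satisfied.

none

Σmᵢ = 0  ✓
l₃∈[|l₁−l₂|,l₁+l₂]=[7,9], have l₃=7  ✓
Σlᵢ = 16 ⇒ even  ✓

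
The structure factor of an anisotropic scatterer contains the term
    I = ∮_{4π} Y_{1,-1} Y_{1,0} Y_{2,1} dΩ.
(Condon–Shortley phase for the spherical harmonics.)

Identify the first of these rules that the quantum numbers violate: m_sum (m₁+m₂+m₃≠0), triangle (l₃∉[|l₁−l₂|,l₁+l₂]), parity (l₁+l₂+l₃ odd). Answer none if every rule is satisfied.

Σmᵢ = 0  ✓
l₃∈[|l₁−l₂|,l₁+l₂]=[0,2], have l₃=2  ✓
Σlᵢ = 4 ⇒ even  ✓

none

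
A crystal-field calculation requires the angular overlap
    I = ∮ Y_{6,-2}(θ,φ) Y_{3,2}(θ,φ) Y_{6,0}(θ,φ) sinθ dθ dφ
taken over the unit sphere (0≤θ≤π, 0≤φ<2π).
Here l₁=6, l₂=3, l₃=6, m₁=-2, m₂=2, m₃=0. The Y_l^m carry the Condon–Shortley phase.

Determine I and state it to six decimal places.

Σlᵢ=15 odd — θ-integrand is odd under cosθ→−cosθ; I=0

0.000000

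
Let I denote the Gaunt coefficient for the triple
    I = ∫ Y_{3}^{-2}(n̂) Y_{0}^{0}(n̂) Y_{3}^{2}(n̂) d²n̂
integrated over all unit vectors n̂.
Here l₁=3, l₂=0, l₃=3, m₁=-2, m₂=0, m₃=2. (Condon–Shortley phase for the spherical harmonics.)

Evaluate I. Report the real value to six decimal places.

0.282095

Checks pass: Σm=0; 6 even; l₃=3∈[3,3].
(2·3+1)(2·0+1)(2·3+1) = 49
Δ: 0! 6! 0! / 7! → 1/7
sum: t=0:+1/36 = 1/36
3j²(3 0 3; 0 0 0) = Δ·Π!·Σ² = 1/7  (sign -1)
sum: t=0:+1/120 = 1/120
3j²(3 0 3; -2 0 2) = Δ·Π!·Σ² = 1/7  (sign -1)
combine: 4πI² = 49·1/7·1/7 = 1/1
take √, sign +1: I = 0.28209479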